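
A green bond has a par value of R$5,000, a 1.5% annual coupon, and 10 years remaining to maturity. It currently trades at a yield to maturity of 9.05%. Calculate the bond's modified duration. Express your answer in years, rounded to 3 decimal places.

Periodic yield y = 0.0905. First find Macaulay duration:
  t   CF        PV=CF/(1+0.0905)^t    t·PV
  1        75.00        68.7758        68.7758
  2        75.00        63.0681       126.1363
  3        75.00        57.8341       173.5024
  4        75.00        53.0345       212.1381
  5        75.00        48.6332       243.1660
  6        75.00        44.5972       267.5830
  7        75.00        40.8961       286.2725
  8        75.00        37.5021       300.0170
  9        75.00        34.3898       309.5086
  10    5,075.00     2,133.9260    21,339.2596
  Σ                  2,582.6569    23,326.3593
P = 2,582.6569; Macaulay duration = 23,326.3593 / 2,582.6569 = 9.03192 years.
Modified duration = D_Mac / (1 + y) = 9.03192 / 1.0905 = 8.28237 years.

8.282 years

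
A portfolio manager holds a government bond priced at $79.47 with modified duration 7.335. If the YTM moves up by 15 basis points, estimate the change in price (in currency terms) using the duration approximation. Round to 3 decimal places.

-$0.874

Duration approximation: ΔP/P ≈ -D_mod · Δy = -7.335 × (+0.0015) = -0.0110025.
ΔP ≈ 79.47 × (-0.0110025) = -0.874368675.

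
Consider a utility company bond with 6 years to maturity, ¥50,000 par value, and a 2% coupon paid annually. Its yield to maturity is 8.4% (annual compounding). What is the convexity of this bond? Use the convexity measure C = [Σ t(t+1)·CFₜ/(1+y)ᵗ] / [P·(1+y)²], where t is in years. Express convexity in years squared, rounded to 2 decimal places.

With y = 0.084:
  t   CF        PV=CF/(1+0.084)^t    t·PV        t(t+1)·PV
  1     1,000.00       922.5092       922.5092       1,845.0185
  2     1,000.00       851.0233     1,702.0465       5,106.1396
  3     1,000.00       785.0768     2,355.2305       9,420.9218
  4     1,000.00       724.2406     2,896.9624      14,484.8121
  5     1,000.00       668.1186     3,340.5932      20,043.5592
  6    51,000.00    31,433.6261   188,601.7566   1,320,212.2959
  Σ                 35,384.5947   199,819.0984   1,371,112.7472
P = 35,384.5947.
Convexity = Σ t(t+1)·PV / [P·(1+y)²] = 1,371,112.7472 / (35,384.5947 × 1.175056) = 32.97618.

32.98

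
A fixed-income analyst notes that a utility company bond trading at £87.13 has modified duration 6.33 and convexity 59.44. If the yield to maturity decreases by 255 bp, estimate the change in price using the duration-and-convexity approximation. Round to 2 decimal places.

Duration effect: -D_mod·Δy = -6.33 × (-0.0255) = +0.161415
Convexity effect: ½·C·(Δy)² = 0.5 × 59.44 × (-0.0255)² = +0.01932543
ΔP/P ≈ +0.161415 + 0.01932543 = +0.18074043
ΔP ≈ 87.13 × (+0.18074043) = +15.7479136659.

+£15.75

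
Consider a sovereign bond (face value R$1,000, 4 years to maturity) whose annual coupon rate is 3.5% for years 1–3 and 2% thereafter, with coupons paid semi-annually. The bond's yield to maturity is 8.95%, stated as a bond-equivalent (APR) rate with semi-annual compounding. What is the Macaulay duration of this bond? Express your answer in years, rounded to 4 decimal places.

3.7372 years

Periodic yield y = 0.04475. Discount each cash flow and weight by its period:
  t   CF        PV=CF/(1+0.04475)^t    t·PV
  1        17.50        16.7504        16.7504
  2        17.50        16.0329        32.0659
  3        17.50        15.3462        46.0386
  4        17.50        14.6889        58.7555
  5        17.50        14.0597        70.2985
  6        17.50        13.4575        80.7449
  7        10.00         7.3606        51.5242
  8     1,010.00       711.5777     5,692.6217
  Σ                    809.2739     6,048.7997
Price P = Σ PV = 809.2739.
Macaulay duration = Σ(t·PV) / P = 6,048.7997 / 809.2739 = 7.47435 half-year periods.
In years: 7.47435 / 2 = 3.73718 years.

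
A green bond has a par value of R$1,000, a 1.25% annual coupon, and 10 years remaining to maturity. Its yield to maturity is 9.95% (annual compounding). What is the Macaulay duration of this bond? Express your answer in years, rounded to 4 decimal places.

9.1261 years

Periodic yield y = 0.0995. Discount each cash flow and weight by its year:
  t   CF        PV=CF/(1+0.0995)^t    t·PV
  1        12.50        11.3688        11.3688
  2        12.50        10.3400        20.6800
  3        12.50         9.4043        28.2128
  4        12.50         8.5532        34.2128
  5        12.50         7.7792        38.8959
  6        12.50         7.0752        42.4512
  7        12.50         6.4349        45.0445
  8        12.50         5.8526        46.8207
  9        12.50         5.3230        47.9066
  10    1,012.50       392.1414     3,921.4140
  Σ                    464.2725     4,237.0072
Price P = Σ PV = 464.2725.
Macaulay duration = Σ(t·PV) / P = 4,237.0072 / 464.2725 = 9.12612 years.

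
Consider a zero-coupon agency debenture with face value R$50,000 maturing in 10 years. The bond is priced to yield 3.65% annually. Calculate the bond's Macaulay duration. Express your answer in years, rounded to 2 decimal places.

10.00 years

A zero-coupon bond has a single cash flow at maturity, so its Macaulay duration equals its maturity: 10 years.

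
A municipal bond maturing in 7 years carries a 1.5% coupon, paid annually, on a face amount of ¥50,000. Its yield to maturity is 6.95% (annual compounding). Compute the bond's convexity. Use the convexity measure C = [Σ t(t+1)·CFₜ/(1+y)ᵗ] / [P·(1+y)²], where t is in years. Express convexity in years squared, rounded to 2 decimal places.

With y = 0.0695:
  t   CF        PV=CF/(1+0.0695)^t    t·PV        t(t+1)·PV
  1       750.00       701.2623       701.2623       1,402.5245
  2       750.00       655.6917     1,311.3834       3,934.1502
  3       750.00       613.0825     1,839.2474       7,356.9896
  4       750.00       573.2421     2,292.9686      11,464.8428
  5       750.00       535.9908     2,679.9539      16,079.7234
  6       750.00       501.1601     3,006.9609      21,048.7263
  7    50,750.00    31,708.1223   221,956.8559   1,775,654.8472
  Σ                 35,288.5518   233,788.6323   1,836,941.8040
P = 35,288.5518.
Convexity = Σ t(t+1)·PV / [P·(1+y)²] = 1,836,941.8040 / (35,288.5518 × 1.143830) = 45.50928.

45.51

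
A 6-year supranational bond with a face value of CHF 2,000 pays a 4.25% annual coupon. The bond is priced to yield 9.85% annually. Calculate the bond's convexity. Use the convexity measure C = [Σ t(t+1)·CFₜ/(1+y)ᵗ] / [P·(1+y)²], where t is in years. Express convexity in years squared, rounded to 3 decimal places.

With y = 0.0985:
  t   CF        PV=CF/(1+0.0985)^t    t·PV        t(t+1)·PV
  1        85.00        77.3782        77.3782         154.7565
  2        85.00        70.4399       140.8798         422.6395
  3        85.00        64.1237       192.3712         769.4847
  4        85.00        58.3739       233.4956       1,167.4779
  5        85.00        53.1396       265.6982       1,594.1892
  6     2,085.00     1,186.6037     7,119.6221      49,837.3547
  Σ                  1,510.0591     8,029.4451      53,945.9025
P = 1,510.0591.
Convexity = Σ t(t+1)·PV / [P·(1+y)²] = 53,945.9025 / (1,510.0591 × 1.206702) = 29.60495.

29.605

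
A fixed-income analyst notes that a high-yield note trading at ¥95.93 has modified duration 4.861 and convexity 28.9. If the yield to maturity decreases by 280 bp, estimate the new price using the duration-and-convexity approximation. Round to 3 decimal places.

¥110.074

Duration effect: -D_mod·Δy = -4.861 × (-0.028) = +0.136108
Convexity effect: ½·C·(Δy)² = 0.5 × 28.9 × (-0.028)² = +0.0113288
ΔP/P ≈ +0.136108 + 0.0113288 = +0.1474368
New price ≈ 95.93 × (1 + 0.1474368) = 110.073612224.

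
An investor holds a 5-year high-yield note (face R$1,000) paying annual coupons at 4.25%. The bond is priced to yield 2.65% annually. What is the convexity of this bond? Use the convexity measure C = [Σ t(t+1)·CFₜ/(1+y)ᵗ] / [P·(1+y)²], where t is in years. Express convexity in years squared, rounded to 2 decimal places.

25.63

With y = 0.0265:
  t   CF        PV=CF/(1+0.0265)^t    t·PV        t(t+1)·PV
  1        42.50        41.4028        41.4028          82.8057
  2        42.50        40.3340        80.6679         242.0038
  3        42.50        39.2927       117.8782         471.5126
  4        42.50        38.2783       153.1134         765.5668
  5     1,042.50       914.7055     4,573.5275      27,441.1653
  Σ                  1,074.0134     4,966.5898      29,003.0542
P = 1,074.0134.
Convexity = Σ t(t+1)·PV / [P·(1+y)²] = 29,003.0542 / (1,074.0134 × 1.053702) = 25.62808.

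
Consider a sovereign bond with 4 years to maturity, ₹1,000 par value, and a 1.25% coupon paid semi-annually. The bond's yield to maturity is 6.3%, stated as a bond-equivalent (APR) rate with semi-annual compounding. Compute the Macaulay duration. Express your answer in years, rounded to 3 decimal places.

Periodic yield y = 0.0315. Discount each cash flow and weight by its period:
  t   CF        PV=CF/(1+0.0315)^t    t·PV
  1         6.25         6.0591         6.0591
  2         6.25         5.8741        11.7482
  3         6.25         5.6947        17.0842
  4         6.25         5.5208        22.0833
  5         6.25         5.3522        26.7611
  6         6.25         5.1888        31.1326
  7         6.25         5.0303        35.2122
  8     1,006.25       785.1489     6,281.1913
  Σ                    823.8690     6,431.2720
Price P = Σ PV = 823.8690.
Macaulay duration = Σ(t·PV) / P = 6,431.2720 / 823.8690 = 7.80618 half-year periods.
In years: 7.80618 / 2 = 3.90309 years.

3.903 years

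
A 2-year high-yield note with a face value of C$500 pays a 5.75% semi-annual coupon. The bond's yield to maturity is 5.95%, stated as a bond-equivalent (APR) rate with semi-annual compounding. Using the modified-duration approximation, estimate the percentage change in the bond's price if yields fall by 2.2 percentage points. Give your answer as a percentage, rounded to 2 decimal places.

+4.10%

Periodic yield y = 0.02975. Modified duration first:
  t   CF        PV=CF/(1+0.02975)^t    t·PV
  1       14.375        13.9597        13.9597
  2       14.375        13.5564        27.1128
  3       14.375        13.1647        39.4942
  4      514.375       457.4595     1,829.8380
  Σ                    498.1403     1,910.4047
P = 498.1403; D_Mac = 3.83507 half-year periods = 1.91754 yrs; D_mod = 1.91754/(1+0.02975) = 1.86214 yrs.
ΔP/P ≈ -D_mod · Δy = -1.86214 × (-0.022) = +0.040967 = +4.0967%.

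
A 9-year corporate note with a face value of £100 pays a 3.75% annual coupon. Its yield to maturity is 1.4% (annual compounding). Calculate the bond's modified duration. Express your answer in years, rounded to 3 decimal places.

7.814 years

Periodic yield y = 0.014. First find Macaulay duration:
  t   CF        PV=CF/(1+0.014)^t    t·PV
  1         3.75         3.6982         3.6982
  2         3.75         3.6472         7.2943
  3         3.75         3.5968        10.7904
  4         3.75         3.5471        14.1886
  5         3.75         3.4982        17.4909
  6         3.75         3.4499        20.6993
  7         3.75         3.4022        23.8157
  8         3.75         3.3553        26.8422
  9       103.75        91.5475       823.9275
  Σ                    119.7424       948.7471
P = 119.7424; Macaulay duration = 948.7471 / 119.7424 = 7.92323 years.
Modified duration = D_Mac / (1 + y) = 7.92323 / 1.014 = 7.81384 years.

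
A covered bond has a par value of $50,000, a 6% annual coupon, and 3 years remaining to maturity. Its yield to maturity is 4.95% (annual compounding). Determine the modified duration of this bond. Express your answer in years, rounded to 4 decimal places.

Periodic yield y = 0.0495. First find Macaulay duration:
  t   CF        PV=CF/(1+0.0495)^t    t·PV
  1     3,000.00     2,858.5040     2,858.5040
  2     3,000.00     2,723.6818     5,447.3636
  3    53,000.00    45,848.8599   137,546.5797
  Σ                 51,431.0458   145,852.4474
P = 51,431.0458; Macaulay duration = 145,852.4474 / 51,431.0458 = 2.83588 years.
Modified duration = D_Mac / (1 + y) = 2.83588 / 1.0495 = 2.70213 years.

2.7021 years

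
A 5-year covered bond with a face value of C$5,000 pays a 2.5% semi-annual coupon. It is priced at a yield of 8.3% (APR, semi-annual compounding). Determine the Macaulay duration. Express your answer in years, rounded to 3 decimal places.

Periodic yield y = 0.0415. Discount each cash flow and weight by its period:
  t   CF        PV=CF/(1+0.0415)^t    t·PV
  1        62.50        60.0096        60.0096
  2        62.50        57.6184       115.2369
  3        62.50        55.3226       165.9677
  4        62.50        53.1181       212.4726
  5        62.50        51.0016       255.0079
  6        62.50        48.9694       293.8161
  7        62.50        47.0181       329.1267
  8        62.50        45.1446       361.1568
  9        62.50        43.3458       390.1118
  10    5,062.50     3,371.1051    33,711.0511
  Σ                  3,832.6532    35,893.9571
Price P = Σ PV = 3,832.6532.
Macaulay duration = Σ(t·PV) / P = 35,893.9571 / 3,832.6532 = 9.36530 half-year periods.
In years: 9.36530 / 2 = 4.68265 years.

4.683 years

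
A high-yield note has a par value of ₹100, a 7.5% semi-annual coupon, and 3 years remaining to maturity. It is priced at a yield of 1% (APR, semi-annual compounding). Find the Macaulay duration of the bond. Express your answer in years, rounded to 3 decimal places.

2.767 years

Periodic yield y = 0.005. Discount each cash flow and weight by its period:
  t   CF        PV=CF/(1+0.005)^t    t·PV
  1         3.75         3.7313         3.7313
  2         3.75         3.7128         7.4256
  3         3.75         3.6943        11.0829
  4         3.75         3.6759        14.7037
  5         3.75         3.6576        18.2882
  6       103.75       100.6913       604.1475
  Σ                    119.1632       659.3792
Price P = Σ PV = 119.1632.
Macaulay duration = Σ(t·PV) / P = 659.3792 / 119.1632 = 5.53341 half-year periods.
In years: 5.53341 / 2 = 2.76671 years.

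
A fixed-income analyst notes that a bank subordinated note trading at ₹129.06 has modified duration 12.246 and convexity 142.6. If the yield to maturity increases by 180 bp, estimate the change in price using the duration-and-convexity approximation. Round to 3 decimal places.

Duration effect: -D_mod·Δy = -12.246 × (+0.018) = -0.220428
Convexity effect: ½·C·(Δy)² = 0.5 × 142.6 × (0.018)² = +0.0231012
ΔP/P ≈ -0.220428 + 0.0231012 = -0.1973268
ΔP ≈ 129.06 × (-0.1973268) = -25.466996808.

-₹25.467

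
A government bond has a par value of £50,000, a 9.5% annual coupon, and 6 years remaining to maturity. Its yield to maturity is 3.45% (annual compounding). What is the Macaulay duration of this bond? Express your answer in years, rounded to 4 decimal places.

5.0039 years

Periodic yield y = 0.0345. Discount each cash flow and weight by its year:
  t   CF        PV=CF/(1+0.0345)^t    t·PV
  1     4,750.00     4,591.5901     4,591.5901
  2     4,750.00     4,438.4632     8,876.9263
  3     4,750.00     4,290.4429    12,871.3286
  4     4,750.00     4,147.3590    16,589.4360
  5     4,750.00     4,009.0469    20,045.2344
  6    54,750.00    44,668.4779   268,010.8671
  Σ                 66,145.3799   330,985.3826
Price P = Σ PV = 66,145.3799.
Macaulay duration = Σ(t·PV) / P = 330,985.3826 / 66,145.3799 = 5.00391 years.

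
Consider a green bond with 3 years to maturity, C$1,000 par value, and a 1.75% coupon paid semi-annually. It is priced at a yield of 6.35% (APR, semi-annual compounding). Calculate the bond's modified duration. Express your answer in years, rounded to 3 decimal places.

2.840 years

Periodic yield y = 0.03175. First find Macaulay duration:
  t   CF        PV=CF/(1+0.03175)^t    t·PV
  1         8.75         8.4807         8.4807
  2         8.75         8.2198        16.4395
  3         8.75         7.9668        23.9004
  4         8.75         7.7217        30.8866
  5         8.75         7.4840        37.4202
  6     1,008.75       836.2511     5,017.5064
  Σ                    876.1241     5,134.6338
P = 876.1241; Macaulay duration = 5,134.6338 / 876.1241 = 5.86062 half-year periods = 2.93031 years.
Modified duration = D_Mac / (1 + y) = 2.93031 / 1.03175 = 2.84014 years.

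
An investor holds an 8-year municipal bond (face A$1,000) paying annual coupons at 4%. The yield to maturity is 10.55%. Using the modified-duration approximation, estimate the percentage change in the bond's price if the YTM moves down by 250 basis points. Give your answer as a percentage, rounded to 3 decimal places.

Periodic yield y = 0.1055. Modified duration first:
  t   CF        PV=CF/(1+0.1055)^t    t·PV
  1        40.00        36.1827        36.1827
  2        40.00        32.7297        65.4595
  3        40.00        29.6063        88.8188
  4        40.00        26.7809       107.1236
  5        40.00        24.2251       121.1257
  6        40.00        21.9133       131.4797
  7        40.00        19.8221       138.7544
  8     1,040.00       466.1904     3,729.5235
  Σ                    657.4505     4,418.4679
P = 657.4505; D_Mac = 6.72061 yrs; D_mod = 6.72061/(1+0.1055) = 6.07925 yrs.
ΔP/P ≈ -D_mod · Δy = -6.07925 × (-0.025) = +0.151981 = +15.1981%.

+15.198%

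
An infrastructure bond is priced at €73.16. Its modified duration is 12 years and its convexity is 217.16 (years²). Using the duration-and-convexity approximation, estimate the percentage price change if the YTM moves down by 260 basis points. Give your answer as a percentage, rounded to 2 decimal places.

Duration effect: -D_mod·Δy = -12 × (-0.026) = +0.312000
Convexity effect: ½·C·(Δy)² = 0.5 × 217.16 × (-0.026)² = +0.07340008
ΔP/P ≈ +0.312000 + 0.07340008 = +0.38540008
= +38.540008%.

+38.54%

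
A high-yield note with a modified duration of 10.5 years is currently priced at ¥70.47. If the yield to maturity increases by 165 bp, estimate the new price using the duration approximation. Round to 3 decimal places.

¥58.261

Duration approximation: ΔP/P ≈ -D_mod · Δy = -10.5 × (+0.0165) = -0.173250.
New price ≈ 70.47 × (1 - 0.173250) = 58.2610725.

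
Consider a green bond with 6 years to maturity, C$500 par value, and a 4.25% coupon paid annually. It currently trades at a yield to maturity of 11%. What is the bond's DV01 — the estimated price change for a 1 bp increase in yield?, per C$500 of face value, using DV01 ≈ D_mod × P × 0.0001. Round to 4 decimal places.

C$0.1704

Periodic yield y = 0.11.
  t   CF        PV=CF/(1+0.11)^t    t·PV
  1        21.25        19.1441        19.1441
  2        21.25        17.2470        34.4940
  3        21.25        15.5378        46.6135
  4        21.25        13.9980        55.9921
  5        21.25        12.6108        63.0542
  6       521.25       278.6815     1,672.0892
  Σ                    357.2193     1,891.3871
P = 357.2193; D_Mac = 5.29475 yrs; D_mod = 4.77004 yrs.
DV01 ≈ 4.77004 × 357.2193 × 0.0001 = 0.170395.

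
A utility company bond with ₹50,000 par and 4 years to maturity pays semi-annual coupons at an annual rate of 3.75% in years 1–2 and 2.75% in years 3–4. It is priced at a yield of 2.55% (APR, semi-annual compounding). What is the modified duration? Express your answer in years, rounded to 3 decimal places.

3.720 years

Periodic yield y = 0.01275. First find Macaulay duration:
  t   CF        PV=CF/(1+0.01275)^t    t·PV
  1       937.50       925.6974       925.6974
  2       937.50       914.0433     1,828.0866
  3       937.50       902.5360     2,707.6079
  4       937.50       891.1735     3,564.6940
  5       687.50       645.2997     3,226.4984
  6       687.50       637.1757     3,823.0541
  7       687.50       629.1540     4,404.0778
  8    50,687.50    45,801.8328   366,414.6621
  Σ                 51,346.9122   386,894.3783
P = 51,346.9122; Macaulay duration = 386,894.3783 / 51,346.9122 = 7.53491 half-year periods = 3.76746 years.
Modified duration = D_Mac / (1 + y) = 3.76746 / 1.01275 = 3.72002 years.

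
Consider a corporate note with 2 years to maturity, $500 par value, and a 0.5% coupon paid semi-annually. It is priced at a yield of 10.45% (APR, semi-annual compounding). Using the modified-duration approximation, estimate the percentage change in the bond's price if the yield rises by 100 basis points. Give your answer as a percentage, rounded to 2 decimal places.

-1.89%

Periodic yield y = 0.05225. Modified duration first:
  t   CF        PV=CF/(1+0.05225)^t    t·PV
  1         1.25         1.1879         1.1879
  2         1.25         1.1289         2.2579
  3         1.25         1.0729         3.2187
  4       501.25       408.8638     1,635.4552
  Σ                    412.2535     1,642.1196
P = 412.2535; D_Mac = 3.98328 half-year periods = 1.99164 yrs; D_mod = 1.99164/(1+0.05225) = 1.89274 yrs.
ΔP/P ≈ -D_mod · Δy = -1.89274 × (+0.01) = -0.018927 = -1.8927%.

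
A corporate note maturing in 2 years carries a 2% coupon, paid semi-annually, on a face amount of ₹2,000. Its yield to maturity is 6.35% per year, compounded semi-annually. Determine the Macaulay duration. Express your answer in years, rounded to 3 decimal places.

1.969 years

Periodic yield y = 0.03175. Discount each cash flow and weight by its period:
  t   CF        PV=CF/(1+0.03175)^t    t·PV
  1        20.00        19.3845        19.3845
  2        20.00        18.7880        37.5760
  3        20.00        18.2099        54.6296
  4     2,020.00     1,782.5982     7,130.3927
  Σ                  1,838.9806     7,241.9829
Price P = Σ PV = 1,838.9806.
Macaulay duration = Σ(t·PV) / P = 7,241.9829 / 1,838.9806 = 3.93804 half-year periods.
In years: 3.93804 / 2 = 1.96902 years.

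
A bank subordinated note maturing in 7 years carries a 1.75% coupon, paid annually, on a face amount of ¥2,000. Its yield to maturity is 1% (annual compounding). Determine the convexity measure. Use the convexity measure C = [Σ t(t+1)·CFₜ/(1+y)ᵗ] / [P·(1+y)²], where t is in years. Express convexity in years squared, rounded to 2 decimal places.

With y = 0.01:
  t   CF        PV=CF/(1+0.01)^t    t·PV        t(t+1)·PV
  1        35.00        34.6535        34.6535          69.3069
  2        35.00        34.3104        68.6207         205.8622
  3        35.00        33.9707       101.9120         407.6479
  4        35.00        33.6343       134.5372         672.6862
  5        35.00        33.3013       166.5065         999.0390
  6        35.00        32.9716       197.8295       1,384.8065
  7     2,035.00     1,898.0812    13,286.5687     106,292.5495
  Σ                  2,100.9229    13,990.6281     110,031.8982
P = 2,100.9229.
Convexity = Σ t(t+1)·PV / [P·(1+y)²] = 110,031.8982 / (2,100.9229 × 1.020100) = 51.34117.

51.34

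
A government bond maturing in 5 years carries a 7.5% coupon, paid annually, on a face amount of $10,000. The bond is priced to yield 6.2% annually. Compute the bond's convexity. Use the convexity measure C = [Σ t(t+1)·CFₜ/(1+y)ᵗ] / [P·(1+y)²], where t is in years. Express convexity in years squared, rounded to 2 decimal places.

22.15

With y = 0.062:
  t   CF        PV=CF/(1+0.062)^t    t·PV        t(t+1)·PV
  1       750.00       706.2147       706.2147       1,412.4294
  2       750.00       664.9856     1,329.9712       3,989.9135
  3       750.00       626.1634     1,878.4903       7,513.9614
  4       750.00       589.6078     2,358.4311      11,792.1554
  5    10,750.00     7,957.6692    39,788.3459     238,730.0754
  Σ                 10,544.6407    46,061.4532     263,438.5350
P = 10,544.6407.
Convexity = Σ t(t+1)·PV / [P·(1+y)²] = 263,438.5350 / (10,544.6407 × 1.127844) = 22.15126.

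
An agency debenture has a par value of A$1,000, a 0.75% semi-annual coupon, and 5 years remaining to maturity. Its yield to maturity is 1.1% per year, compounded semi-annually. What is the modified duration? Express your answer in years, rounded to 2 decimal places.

Periodic yield y = 0.0055. First find Macaulay duration:
  t   CF        PV=CF/(1+0.0055)^t    t·PV
  1         3.75         3.7295         3.7295
  2         3.75         3.7091         7.4182
  3         3.75         3.6888        11.0664
  4         3.75         3.6686        14.6745
  5         3.75         3.6486        18.2428
  6         3.75         3.6286        21.7716
  7         3.75         3.6087        25.2612
  8         3.75         3.5890        28.7121
  9         3.75         3.5694        32.1244
  10    1,003.75       950.1776     9,501.7765
  Σ                    983.0179     9,664.7771
P = 983.0179; Macaulay duration = 9,664.7771 / 983.0179 = 9.83174 half-year periods = 4.91587 years.
Modified duration = D_Mac / (1 + y) = 4.91587 / 1.0055 = 4.88898 years.

4.89 years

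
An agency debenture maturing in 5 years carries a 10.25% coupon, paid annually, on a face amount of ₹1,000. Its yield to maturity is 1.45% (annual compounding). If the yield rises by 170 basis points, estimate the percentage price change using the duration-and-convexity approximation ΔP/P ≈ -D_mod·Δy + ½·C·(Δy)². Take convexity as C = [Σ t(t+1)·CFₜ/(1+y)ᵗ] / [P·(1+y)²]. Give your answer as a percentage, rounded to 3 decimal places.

-6.862%

With y = 0.0145:
  t   CF        PV=CF/(1+0.0145)^t    t·PV        t(t+1)·PV
  1       102.50       101.0350       101.0350         202.0700
  2       102.50        99.5909       199.1818         597.5455
  3       102.50        98.1675       294.5025       1,178.0099
  4       102.50        96.7644       387.0576       1,935.2882
  5     1,102.50     1,025.9314     5,129.6572      30,777.9434
  Σ                  1,421.4893     6,111.4342      34,690.8571
P = 1,421.4893; D_Mac = 4.29932 yrs; D_mod = 4.23787 yrs; C = 23.71195.
Duration effect: -4.23787 × (+0.017) = -0.072044
Convexity effect: 0.5 × 23.71195 × (0.017)² = +0.0034264
ΔP/P ≈ -0.072044 + 0.0034264 = -0.068617 = -6.8617%.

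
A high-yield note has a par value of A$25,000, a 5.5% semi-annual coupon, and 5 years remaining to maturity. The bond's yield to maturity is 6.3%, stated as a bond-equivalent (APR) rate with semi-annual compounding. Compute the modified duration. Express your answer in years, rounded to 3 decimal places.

Periodic yield y = 0.0315. First find Macaulay duration:
  t   CF        PV=CF/(1+0.0315)^t    t·PV
  1       687.50       666.5051       666.5051
  2       687.50       646.1513     1,292.3026
  3       687.50       626.4191     1,879.2574
  4       687.50       607.2895     2,429.1580
  5       687.50       588.7441     2,943.7203
  6       687.50       570.7650     3,424.5898
  7       687.50       553.3349     3,873.3444
  8       687.50       536.4371     4,291.4972
  9       687.50       520.0554     4,680.4986
  10   25,687.50    18,837.7711   188,377.7113
  Σ                 24,153.4727   213,858.5847
P = 24,153.4727; Macaulay duration = 213,858.5847 / 24,153.4727 = 8.85415 half-year periods = 4.42708 years.
Modified duration = D_Mac / (1 + y) = 4.42708 / 1.0315 = 4.29188 years.

4.292 years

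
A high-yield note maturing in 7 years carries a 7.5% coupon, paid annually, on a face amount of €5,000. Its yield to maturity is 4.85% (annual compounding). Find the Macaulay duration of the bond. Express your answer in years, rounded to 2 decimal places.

Periodic yield y = 0.0485. Discount each cash flow and weight by its year:
  t   CF        PV=CF/(1+0.0485)^t    t·PV
  1       375.00       357.6538       357.6538
  2       375.00       341.1100       682.2199
  3       375.00       325.3314       975.9942
  4       375.00       310.2827     1,241.1307
  5       375.00       295.9301     1,479.6503
  6       375.00       282.2414     1,693.4482
  7     5,375.00     3,858.3305    27,008.3134
  Σ                  5,770.8797    33,438.4105
Price P = Σ PV = 5,770.8797.
Macaulay duration = Σ(t·PV) / P = 33,438.4105 / 5,770.8797 = 5.79434 years.

5.79 years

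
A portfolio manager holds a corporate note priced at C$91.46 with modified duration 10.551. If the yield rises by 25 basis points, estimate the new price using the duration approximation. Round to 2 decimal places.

C$89.05

Duration approximation: ΔP/P ≈ -D_mod · Δy = -10.551 × (+0.0025) = -0.0263775.
New price ≈ 91.46 × (1 - 0.0263775) = 89.04751385.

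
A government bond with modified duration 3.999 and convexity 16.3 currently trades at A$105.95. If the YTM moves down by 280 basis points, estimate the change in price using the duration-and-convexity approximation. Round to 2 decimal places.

Duration effect: -D_mod·Δy = -3.999 × (-0.028) = +0.111972
Convexity effect: ½·C·(Δy)² = 0.5 × 16.3 × (-0.028)² = +0.0063896
ΔP/P ≈ +0.111972 + 0.0063896 = +0.1183616
ΔP ≈ 105.95 × (+0.1183616) = +12.54041152.

+A$12.54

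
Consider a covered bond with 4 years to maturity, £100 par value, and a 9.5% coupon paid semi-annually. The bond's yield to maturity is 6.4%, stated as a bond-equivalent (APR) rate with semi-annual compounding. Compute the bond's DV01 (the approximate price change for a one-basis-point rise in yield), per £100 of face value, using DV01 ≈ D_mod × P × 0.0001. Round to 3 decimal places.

Periodic yield y = 0.032.
  t   CF        PV=CF/(1+0.032)^t    t·PV
  1         4.75         4.6027         4.6027
  2         4.75         4.4600         8.9200
  3         4.75         4.3217        12.9651
  4         4.75         4.1877        16.7508
  5         4.75         4.0578        20.2892
  6         4.75         3.9320        23.5921
  7         4.75         3.8101        26.6707
  8       104.75        81.4173       651.3380
  Σ                    110.7893       765.1286
P = 110.7893; D_Mac = 6.90616 half-year periods = 3.45308 yrs; D_mod = 3.34601 yrs.
DV01 ≈ 3.34601 × 110.7893 × 0.0001 = 0.037070.

£0.037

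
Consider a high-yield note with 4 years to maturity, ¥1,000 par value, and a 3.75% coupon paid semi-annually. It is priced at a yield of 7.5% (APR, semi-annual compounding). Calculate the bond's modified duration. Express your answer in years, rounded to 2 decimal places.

3.60 years

Periodic yield y = 0.0375. First find Macaulay duration:
  t   CF        PV=CF/(1+0.0375)^t    t·PV
  1        18.75        18.0723        18.0723
  2        18.75        17.4191        34.8381
  3        18.75        16.7895        50.3684
  4        18.75        16.1826        64.7305
  5        18.75        15.5977        77.9885
  6        18.75        15.0339        90.2036
  7        18.75        14.4905       101.4338
  8     1,018.75       758.8620     6,070.8956
  Σ                    872.4476     6,508.5309
P = 872.4476; Macaulay duration = 6,508.5309 / 872.4476 = 7.46008 half-year periods = 3.73004 years.
Modified duration = D_Mac / (1 + y) = 3.73004 / 1.0375 = 3.59522 years.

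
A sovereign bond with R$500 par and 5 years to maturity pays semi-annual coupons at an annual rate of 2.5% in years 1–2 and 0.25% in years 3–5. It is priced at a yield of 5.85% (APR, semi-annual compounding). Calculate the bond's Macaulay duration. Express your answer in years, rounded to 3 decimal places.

Periodic yield y = 0.02925. Discount each cash flow and weight by its period:
  t   CF        PV=CF/(1+0.02925)^t    t·PV
  1        6.250         6.0724         6.0724
  2        6.250         5.8998        11.7996
  3        6.250         5.7321        17.1964
  4        6.250         5.5692        22.2770
  5        0.625         0.5411         2.7055
  6        0.625         0.5257         3.1543
  7        0.625         0.5108         3.5755
  8        0.625         0.4963         3.9701
  9        0.625         0.4822         4.3394
  10     500.625       375.2354     3,752.3538
  Σ                    401.0650     3,827.4440
Price P = Σ PV = 401.0650.
Macaulay duration = Σ(t·PV) / P = 3,827.4440 / 401.0650 = 9.54320 half-year periods.
In years: 9.54320 / 2 = 4.77160 years.

4.772 years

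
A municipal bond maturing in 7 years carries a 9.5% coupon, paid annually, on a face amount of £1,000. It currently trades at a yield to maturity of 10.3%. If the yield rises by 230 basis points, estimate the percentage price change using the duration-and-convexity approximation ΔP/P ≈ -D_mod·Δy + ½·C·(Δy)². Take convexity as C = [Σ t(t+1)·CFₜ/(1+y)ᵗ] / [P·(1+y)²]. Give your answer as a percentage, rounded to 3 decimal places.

With y = 0.103:
  t   CF        PV=CF/(1+0.103)^t    t·PV        t(t+1)·PV
  1        95.00        86.1287        86.1287         172.2575
  2        95.00        78.0859       156.1718         468.5154
  3        95.00        70.7941       212.3823         849.5292
  4        95.00        64.1832       256.7329       1,283.6646
  5        95.00        58.1897       290.9484       1,745.6907
  6        95.00        52.7558       316.5350       2,215.7452
  7     1,095.00       551.2969     3,859.0781      30,872.6251
  Σ                    961.4344     5,177.9774      37,608.0276
P = 961.4344; D_Mac = 5.38568 yrs; D_mod = 4.88276 yrs; C = 32.15214.
Duration effect: -4.88276 × (+0.023) = -0.112303
Convexity effect: 0.5 × 32.15214 × (0.023)² = +0.0085042
ΔP/P ≈ -0.112303 + 0.0085042 = -0.103799 = -10.3799%.

-10.380%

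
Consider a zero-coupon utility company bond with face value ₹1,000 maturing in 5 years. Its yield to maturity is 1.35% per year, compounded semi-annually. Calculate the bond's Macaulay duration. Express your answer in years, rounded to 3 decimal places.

A zero-coupon bond has a single cash flow at maturity, so its Macaulay duration equals its maturity: 5 years.
(Equivalently: 10 semi-annual periods ÷ 2 = 5 years.)

5.000 years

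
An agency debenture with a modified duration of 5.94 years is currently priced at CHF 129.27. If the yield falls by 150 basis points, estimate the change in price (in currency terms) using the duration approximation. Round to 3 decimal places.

+CHF 11.518

Duration approximation: ΔP/P ≈ -D_mod · Δy = -5.94 × (-0.015) = +0.089100.
ΔP ≈ 129.27 × (+0.089100) = +11.517957.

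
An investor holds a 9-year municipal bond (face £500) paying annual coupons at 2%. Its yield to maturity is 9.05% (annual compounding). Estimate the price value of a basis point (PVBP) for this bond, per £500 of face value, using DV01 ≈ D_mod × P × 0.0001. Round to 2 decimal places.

£0.21

Periodic yield y = 0.0905.
  t   CF        PV=CF/(1+0.0905)^t    t·PV
  1        10.00         9.1701         9.1701
  2        10.00         8.4091        16.8182
  3        10.00         7.7112        23.1337
  4        10.00         7.0713        28.2851
  5        10.00         6.4844        32.4221
  6        10.00         5.9463        35.6777
  7        10.00         5.4528        38.1697
  8        10.00         5.0003        40.0023
  9       510.00       233.8510     2,104.6586
  Σ                    289.0964     2,328.3374
P = 289.0964; D_Mac = 8.05384 yrs; D_mod = 7.38546 yrs.
DV01 ≈ 7.38546 × 289.0964 × 0.0001 = 0.213511.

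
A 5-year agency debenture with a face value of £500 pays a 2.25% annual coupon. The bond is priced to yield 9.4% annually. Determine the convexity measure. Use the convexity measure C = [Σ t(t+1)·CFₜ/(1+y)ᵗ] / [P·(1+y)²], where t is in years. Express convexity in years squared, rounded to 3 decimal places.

With y = 0.094:
  t   CF        PV=CF/(1+0.094)^t    t·PV        t(t+1)·PV
  1        11.25        10.2834        10.2834          20.5667
  2        11.25         9.3998        18.7996          56.3987
  3        11.25         8.5921        25.7764         103.1055
  4        11.25         7.8539        31.4154         157.0772
  5       511.25       326.2471     1,631.2357       9,787.4142
  Σ                    362.3763     1,717.5104      10,124.5623
P = 362.3763.
Convexity = Σ t(t+1)·PV / [P·(1+y)²] = 10,124.5623 / (362.3763 × 1.196836) = 23.34435.

23.344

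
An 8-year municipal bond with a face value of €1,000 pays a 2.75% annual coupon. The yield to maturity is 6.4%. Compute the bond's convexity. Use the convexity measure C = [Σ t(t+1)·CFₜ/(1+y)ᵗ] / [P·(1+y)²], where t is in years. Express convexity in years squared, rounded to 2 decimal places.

With y = 0.064:
  t   CF        PV=CF/(1+0.064)^t    t·PV        t(t+1)·PV
  1        27.50        25.8459        25.8459          51.6917
  2        27.50        24.2912        48.5825         145.7474
  3        27.50        22.8301        68.4903         273.9612
  4        27.50        21.4569        85.8274         429.1372
  5        27.50        20.1662       100.8311         604.9867
  6        27.50        18.9532       113.7193         796.0351
  7        27.50        17.8132       124.6922         997.5377
  8     1,027.50       625.5310     5,004.2476      45,038.2288
  Σ                    776.8876     5,572.2363      48,337.3258
P = 776.8876.
Convexity = Σ t(t+1)·PV / [P·(1+y)²] = 48,337.3258 / (776.8876 × 1.132096) = 54.95930.

54.96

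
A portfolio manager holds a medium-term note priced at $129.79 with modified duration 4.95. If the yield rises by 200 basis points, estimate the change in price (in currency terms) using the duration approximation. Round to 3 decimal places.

-$12.849

Duration approximation: ΔP/P ≈ -D_mod · Δy = -4.95 × (+0.02) = -0.099000.
ΔP ≈ 129.79 × (-0.099000) = -12.84921.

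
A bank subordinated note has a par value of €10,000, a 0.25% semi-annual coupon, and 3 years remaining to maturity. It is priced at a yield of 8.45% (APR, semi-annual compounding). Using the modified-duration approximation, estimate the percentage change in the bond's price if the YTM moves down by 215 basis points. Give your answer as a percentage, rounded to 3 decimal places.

+6.166%

Periodic yield y = 0.04225. Modified duration first:
  t   CF        PV=CF/(1+0.04225)^t    t·PV
  1        12.50        11.9933        11.9933
  2        12.50        11.5071        23.0142
  3        12.50        11.0406        33.1219
  4        12.50        10.5931        42.3723
  5        12.50        10.1637        50.8183
  6    10,012.50     7,811.0804    46,866.4822
  Σ                  7,866.3782    47,027.8023
P = 7,866.3782; D_Mac = 5.97833 half-year periods = 2.98916 yrs; D_mod = 2.98916/(1+0.04225) = 2.86799 yrs.
ΔP/P ≈ -D_mod · Δy = -2.86799 × (-0.0215) = +0.061662 = +6.1662%.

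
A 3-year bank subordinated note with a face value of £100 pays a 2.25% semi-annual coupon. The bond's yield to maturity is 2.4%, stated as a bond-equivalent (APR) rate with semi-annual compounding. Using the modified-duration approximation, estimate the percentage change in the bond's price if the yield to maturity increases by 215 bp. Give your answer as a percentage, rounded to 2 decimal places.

-6.20%

Periodic yield y = 0.012. Modified duration first:
  t   CF        PV=CF/(1+0.012)^t    t·PV
  1        1.125         1.1117         1.1117
  2        1.125         1.0985         2.1970
  3        1.125         1.0855         3.2564
  4        1.125         1.0726         4.2903
  5        1.125         1.0599         5.2993
  6      101.125        94.1403       564.8416
  Σ                     99.5683       580.9963
P = 99.5683; D_Mac = 5.83515 half-year periods = 2.91758 yrs; D_mod = 2.91758/(1+0.012) = 2.88298 yrs.
ΔP/P ≈ -D_mod · Δy = -2.88298 × (+0.0215) = -0.061984 = -6.1984%.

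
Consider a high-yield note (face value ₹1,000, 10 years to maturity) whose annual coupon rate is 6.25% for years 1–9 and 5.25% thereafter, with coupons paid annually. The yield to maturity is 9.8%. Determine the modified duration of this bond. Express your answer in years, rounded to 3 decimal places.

6.716 years

Periodic yield y = 0.098. First find Macaulay duration:
  t   CF        PV=CF/(1+0.098)^t    t·PV
  1        62.50        56.9217        56.9217
  2        62.50        51.8412       103.6825
  3        62.50        47.2142       141.6427
  4        62.50        43.0002       172.0009
  5        62.50        39.1623       195.8116
  6        62.50        35.6670       214.0017
  7        62.50        32.4836       227.3849
  8        62.50        29.5843       236.6744
  9        62.50        26.9438       242.4943
  10    1,052.50       413.2365     4,132.3653
  Σ                    776.0548     5,722.9799
P = 776.0548; Macaulay duration = 5,722.9799 / 776.0548 = 7.37445 years.
Modified duration = D_Mac / (1 + y) = 7.37445 / 1.098 = 6.71626 years.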